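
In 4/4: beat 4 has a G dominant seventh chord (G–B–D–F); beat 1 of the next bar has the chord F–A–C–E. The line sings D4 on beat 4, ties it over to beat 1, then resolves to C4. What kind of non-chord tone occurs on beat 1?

Suspension.

The harmony at that moment is F major seventh chord (F, A, C, E); D4 is not a chord tone.
It is held over (the same pitch as the preceding D4) and left by step down to C4.
Held over from the previous chord and resolving down by step — a suspension.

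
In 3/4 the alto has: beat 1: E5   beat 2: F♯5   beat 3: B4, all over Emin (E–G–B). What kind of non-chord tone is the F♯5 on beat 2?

The harmony at that moment is E minor triad (E, G, B); F♯5 is not a chord tone.
It is approached by step up from E5 and left by leap down to B4.
Step in, leap out, on a weak beat — an escape tone.

Escape tone.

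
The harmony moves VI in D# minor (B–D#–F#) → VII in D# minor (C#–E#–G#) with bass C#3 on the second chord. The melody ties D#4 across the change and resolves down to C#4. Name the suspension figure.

At the second chord the bass is C#3. The suspended D#4 lies a ninth above the bass; after resolving down by step to C#4, the interval above the bass becomes an octave.
Suspension figures are named by those two intervals: 9–8.

9–8 suspension.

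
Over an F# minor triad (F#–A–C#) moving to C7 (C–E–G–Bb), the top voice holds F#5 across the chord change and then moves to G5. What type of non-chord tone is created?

The harmony at that moment is C dominant seventh chord (C, E, G, Bb); F#5 is not a chord tone.
It is held over (the same pitch as the preceding F#5) and left by step up to G5.
Held over from the previous chord and resolving up by step — a retardation.

F#5 is a retardation.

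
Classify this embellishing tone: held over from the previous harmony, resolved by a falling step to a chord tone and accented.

Approach: by preparation — the pitch is first a chord tone, then held (tied or repeated) while the harmony changes under it. Departure: down by step. Metric position: strong.
A prepared dissonance that resolves downward by step — a suspension. (The same figure resolving upward would be a retardation.)

Suspension.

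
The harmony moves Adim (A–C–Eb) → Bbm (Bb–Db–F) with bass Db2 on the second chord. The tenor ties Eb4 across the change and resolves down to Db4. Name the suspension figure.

At the second chord the bass is Db2. The suspended Eb4 lies a ninth above the bass; after resolving down by step to Db4, the interval above the bass becomes an octave.
Suspension figures are named by those two intervals: 9–8.

9–8 suspension.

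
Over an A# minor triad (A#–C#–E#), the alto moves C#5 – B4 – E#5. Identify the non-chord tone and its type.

B4 is an escape tone.

The harmony at that moment is A# minor triad (A#, C#, E#); B4 is not a chord tone.
It is approached by step down from C#5 and left by leap up to E#5.
Step in, leap out — an escape tone.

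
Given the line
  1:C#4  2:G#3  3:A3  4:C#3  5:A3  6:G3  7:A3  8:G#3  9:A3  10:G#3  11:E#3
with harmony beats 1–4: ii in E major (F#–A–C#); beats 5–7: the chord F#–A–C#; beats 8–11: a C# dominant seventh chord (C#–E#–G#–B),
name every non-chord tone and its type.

G#3 (beat 2) — appoggiatura; G3 (beat 6) — neighbor tone; A3 (beat 9) — neighbor tone.

The harmony at that moment is F# minor triad (F#, A, C#); G#3 is not a chord tone.
It is approached by leap down from C#4 and left by step up to A3.
Leap in, step out — an appoggiatura.
The harmony at that moment is F# minor triad (F#, A, C#); G3 is not a chord tone.
It is approached by step down from A3 and left by step up to A3.
Step away and step back to the same note — a neighbor tone (lower neighbor).
The harmony at that moment is C# dominant seventh chord (C#, E#, G#, B); A3 is not a chord tone.
It is approached by step up from G#3 and left by step down to G#3.
Step away and step back to the same note — a neighbor tone (upper neighbor).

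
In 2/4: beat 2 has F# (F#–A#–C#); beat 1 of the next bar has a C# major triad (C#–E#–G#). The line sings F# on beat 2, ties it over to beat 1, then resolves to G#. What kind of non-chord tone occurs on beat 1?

Retardation.

The harmony at that moment is C# major triad (C#, E#, G#); F# is not a chord tone.
It is held over (the same pitch as the preceding F#) and left by step up to G#.
Held over from the previous chord and resolving up by step — a retardation.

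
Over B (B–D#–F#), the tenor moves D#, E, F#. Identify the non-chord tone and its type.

The harmony at that moment is B major triad (B, D#, F#); E is not a chord tone.
It is approached by step up from D# and left by step up to F#.
Step in, step out in the same direction — a passing tone.

E is a passing tone.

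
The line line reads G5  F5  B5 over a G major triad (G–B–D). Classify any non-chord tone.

F5 is an escape tone.

The harmony at that moment is G major triad (G, B, D); F5 is not a chord tone.
It is approached by step down from G5 and left by leap up to B5.
Step in, leap out — an escape tone.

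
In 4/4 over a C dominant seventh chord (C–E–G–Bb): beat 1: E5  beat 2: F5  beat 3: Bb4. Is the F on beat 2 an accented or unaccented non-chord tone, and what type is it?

The harmony at that moment is C dominant seventh chord (C, E, G, Bb); F5 is not a chord tone.
It is approached by step up from E5 and left by leap down to Bb4.
Step in, leap out — an escape tone.
It falls on a weak beat, so it is unaccented.

Unaccented escape tone.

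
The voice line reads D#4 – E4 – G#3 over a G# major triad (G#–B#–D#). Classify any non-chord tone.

The harmony at that moment is G# major triad (G#, B#, D#); E4 is not a chord tone.
It is approached by step up from D#4 and left by leap down to G#3.
Step in, leap out — an escape tone.

E4 is an escape tone.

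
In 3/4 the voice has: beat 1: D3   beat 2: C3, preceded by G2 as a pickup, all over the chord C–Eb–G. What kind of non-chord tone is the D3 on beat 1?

The harmony at that moment is C minor triad (C, Eb, G); D3 is not a chord tone.
It is approached by leap up from G2 and left by step down to C3.
Leap in, step out, metrically accented — an appoggiatura.

Appoggiatura.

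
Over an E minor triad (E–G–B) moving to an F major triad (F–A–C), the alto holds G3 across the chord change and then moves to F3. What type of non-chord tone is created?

The harmony at that moment is F major triad (F, A, C); G3 is not a chord tone.
It is held over (the same pitch as the preceding G3) and left by step down to F3.
Held over from the previous chord and resolving down by step — a suspension.

G3 is a suspension.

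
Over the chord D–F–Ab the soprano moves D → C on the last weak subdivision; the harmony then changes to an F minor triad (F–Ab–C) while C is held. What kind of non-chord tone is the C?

The harmony at that moment is D diminished triad (D, F, Ab); C is not a chord tone.
It is approached by step down from D and then sustained as the same pitch into the next harmony.
Arriving early and becoming a chord tone when the harmony changes — an anticipation.

C is an anticipation.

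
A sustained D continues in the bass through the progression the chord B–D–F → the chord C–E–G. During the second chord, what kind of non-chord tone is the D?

Pedal tone (pedal point).

The harmony at that moment is C major triad (C, E, G); D is not a chord tone.
It is held over (the same pitch as the preceding D) and then sustained as the same pitch into the next harmony.
Sustained through a change of harmony — a pedal tone.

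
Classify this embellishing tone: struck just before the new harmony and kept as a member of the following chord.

Anticipation.

Approach: ahead of the chord change (typically by step), so it is dissonant against the current harmony. Departure: none — the same pitch is restated or held and is a chord tone of the new harmony.
Dissonant first, consonant once the harmony catches up: the note simply arrives early — an anticipation. (The reverse timing, consonant first and dissonant after the change, would be a suspension or retardation.)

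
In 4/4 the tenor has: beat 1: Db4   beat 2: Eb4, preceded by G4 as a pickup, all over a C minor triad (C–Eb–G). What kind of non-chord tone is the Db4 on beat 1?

The harmony at that moment is C minor triad (C, Eb, G); Db4 is not a chord tone.
It is approached by leap down from G4 and left by step up to Eb4.
Leap in, step out, metrically accented — an appoggiatura.

Appoggiatura.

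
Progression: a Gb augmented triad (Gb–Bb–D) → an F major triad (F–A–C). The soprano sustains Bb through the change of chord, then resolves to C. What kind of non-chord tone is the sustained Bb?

The harmony at that moment is F major triad (F, A, C); Bb is not a chord tone.
It is held over (the same pitch as the preceding Bb) and left by step up to C.
Held over from the previous chord and resolving up by step — a retardation.

Bb is a retardation.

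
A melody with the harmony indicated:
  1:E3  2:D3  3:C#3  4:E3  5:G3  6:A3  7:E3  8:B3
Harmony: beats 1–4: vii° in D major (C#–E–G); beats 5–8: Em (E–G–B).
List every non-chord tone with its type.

The harmony at that moment is C# diminished triad (C#, E, G); D3 is not a chord tone.
It is approached by step down from E3 and left by step down to C#3.
Step in, step out in the same direction — a passing tone.
The harmony at that moment is E minor triad (E, G, B); A3 is not a chord tone.
It is approached by step up from G3 and left by leap down to E3.
Step in, leap out — an escape tone.

D3 (beat 2) — passing tone; A3 (beat 6) — escape tone.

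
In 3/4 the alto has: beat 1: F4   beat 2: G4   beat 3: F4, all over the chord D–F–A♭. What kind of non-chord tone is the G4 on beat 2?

The harmony at that moment is D diminished triad (D, F, A♭); G4 is not a chord tone.
It is approached by step up from F4 and left by step down to F4.
Step away and step back to the same note — a neighbor tone (upper neighbor).

Upper neighbor tone.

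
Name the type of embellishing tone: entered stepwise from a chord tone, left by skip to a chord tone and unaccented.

Escape tone.

Approach: by step. Departure: by leap. Metric position: weak.
Step in, leap out, from a weak position — an escape tone (échappée). (It is the mirror image of the appoggiatura, which leaps in and steps out on a strong beat.)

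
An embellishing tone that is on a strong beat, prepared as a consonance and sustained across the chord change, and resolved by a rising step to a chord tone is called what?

Approach: by preparation — the pitch is first a chord tone, then held (tied or repeated) while the harmony changes under it. Departure: up by step. Metric position: strong.
A prepared dissonance that resolves upward by step — a retardation. (The same figure resolving downward would be a suspension.)

Retardation.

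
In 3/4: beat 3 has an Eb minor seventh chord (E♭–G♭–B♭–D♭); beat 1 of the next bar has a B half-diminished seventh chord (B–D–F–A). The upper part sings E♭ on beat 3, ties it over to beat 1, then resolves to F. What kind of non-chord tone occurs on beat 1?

Retardation.

The harmony at that moment is B half-diminished seventh chord (B, D, F, A); E♭ is not a chord tone.
It is held over (the same pitch as the preceding E♭) and left by step up to F.
Held over from the previous chord and resolving up by step — a retardation.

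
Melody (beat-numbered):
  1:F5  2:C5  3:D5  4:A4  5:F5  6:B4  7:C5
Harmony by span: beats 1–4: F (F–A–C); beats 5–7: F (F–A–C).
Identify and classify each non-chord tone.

D5 (beat 3) — escape tone; B4 (beat 6) — appoggiatura.

The harmony at that moment is F major triad (F, A, C); D5 is not a chord tone.
It is approached by step up from C5 and left by leap down to A4.
Step in, leap out — an escape tone.
The harmony at that moment is F major triad (F, A, C); B4 is not a chord tone.
It is approached by leap down from F5 and left by step up to C5.
Leap in, step out — an appoggiatura.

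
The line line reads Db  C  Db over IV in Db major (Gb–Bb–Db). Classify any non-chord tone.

The harmony at that moment is Gb major triad (Gb, Bb, Db); C is not a chord tone.
It is approached by step down from Db and left by step up to Db.
Step away and step back to the same note — a neighbor tone (lower neighbor).

C is a neighbor tone.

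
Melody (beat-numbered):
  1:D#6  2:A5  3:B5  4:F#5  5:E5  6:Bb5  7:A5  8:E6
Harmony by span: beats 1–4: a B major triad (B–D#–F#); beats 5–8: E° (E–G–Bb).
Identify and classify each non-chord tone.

A5 (beat 2) — appoggiatura; A5 (beat 7) — escape tone.

The harmony at that moment is B major triad (B, D#, F#); A5 is not a chord tone.
It is approached by leap down from D#6 and left by step up to B5.
Leap in, step out — an appoggiatura.
The harmony at that moment is E diminished triad (E, G, Bb); A5 is not a chord tone.
It is approached by step down from Bb5 and left by leap up to E6.
Step in, leap out — an escape tone.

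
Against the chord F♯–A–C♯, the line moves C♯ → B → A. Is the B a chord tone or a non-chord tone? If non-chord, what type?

The harmony at that moment is F♯ minor triad (F♯, A, C♯); B is not a chord tone.
It is approached by step down from C♯ and left by step down to A.
Step in, step out in the same direction — a passing tone.

Non-chord tone — a passing tone.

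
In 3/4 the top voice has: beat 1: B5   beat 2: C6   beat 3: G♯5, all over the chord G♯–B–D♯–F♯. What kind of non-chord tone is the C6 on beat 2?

The harmony at that moment is G♯ minor seventh chord (G♯, B, D♯, F♯); C6 is not a chord tone.
It is approached by step up from B5 and left by leap down to G♯5.
Step in, leap out, on a weak beat — an escape tone.

Escape tone.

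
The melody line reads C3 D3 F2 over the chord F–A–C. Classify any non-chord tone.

D3 is an escape tone.

The harmony at that moment is F major triad (F, A, C); D3 is not a chord tone.
It is approached by step up from C3 and left by leap down to F2.
Step in, leap out — an escape tone.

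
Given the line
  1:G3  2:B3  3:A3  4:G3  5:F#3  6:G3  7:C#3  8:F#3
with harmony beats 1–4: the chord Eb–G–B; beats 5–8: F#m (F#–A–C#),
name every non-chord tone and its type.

A3 (beat 3) — passing tone; G3 (beat 6) — escape tone.

The harmony at that moment is Eb augmented triad (Eb, G, B); A3 is not a chord tone.
It is approached by step down from B3 and left by step down to G3.
Step in, step out in the same direction — a passing tone.
The harmony at that moment is F# minor triad (F#, A, C#); G3 is not a chord tone.
It is approached by step up from F#3 and left by leap down to C#3.
Step in, leap out — an escape tone.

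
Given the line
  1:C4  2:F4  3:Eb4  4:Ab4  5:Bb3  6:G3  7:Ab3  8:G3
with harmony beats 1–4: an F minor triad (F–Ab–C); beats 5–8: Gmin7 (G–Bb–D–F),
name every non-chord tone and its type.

Eb4 (beat 3) — escape tone; Ab3 (beat 7) — neighbor tone.

The harmony at that moment is F minor triad (F, Ab, C); Eb4 is not a chord tone.
It is approached by step down from F4 and left by leap up to Ab4.
Step in, leap out — an escape tone.
The harmony at that moment is G minor seventh chord (G, Bb, D, F); Ab3 is not a chord tone.
It is approached by step up from G3 and left by step down to G3.
Step away and step back to the same note — a neighbor tone (upper neighbor).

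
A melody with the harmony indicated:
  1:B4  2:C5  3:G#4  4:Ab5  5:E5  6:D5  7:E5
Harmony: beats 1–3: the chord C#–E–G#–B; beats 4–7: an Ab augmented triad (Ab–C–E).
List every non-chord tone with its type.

The harmony at that moment is C# minor seventh chord (C#, E, G#, B); C5 is not a chord tone.
It is approached by step up from B4 and left by leap down to G#4.
Step in, leap out — an escape tone.
The harmony at that moment is Ab augmented triad (Ab, C, E); D5 is not a chord tone.
It is approached by step down from E5 and left by step up to E5.
Step away and step back to the same note — a neighbor tone (lower neighbor).

C5 (beat 2) — escape tone; D5 (beat 6) — neighbor tone.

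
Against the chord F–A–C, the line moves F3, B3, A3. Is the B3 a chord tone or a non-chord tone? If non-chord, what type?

Non-chord tone — an appoggiatura.

The harmony at that moment is F major triad (F, A, C); B3 is not a chord tone.
It is approached by leap up from F3 and left by step down to A3.
Leap in, step out — an appoggiatura.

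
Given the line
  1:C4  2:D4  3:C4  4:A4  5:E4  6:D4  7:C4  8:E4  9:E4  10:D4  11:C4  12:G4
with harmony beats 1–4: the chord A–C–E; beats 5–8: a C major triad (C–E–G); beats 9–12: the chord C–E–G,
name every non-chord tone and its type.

The harmony at that moment is A minor triad (A, C, E); D4 is not a chord tone.
It is approached by step up from C4 and left by step down to C4.
Step away and step back to the same note — a neighbor tone (upper neighbor).
The harmony at that moment is C major triad (C, E, G); D4 is not a chord tone.
It is approached by step down from E4 and left by step down to C4.
Step in, step out in the same direction — a passing tone.
The harmony at that moment is C major triad (C, E, G); D4 is not a chord tone.
It is approached by step down from E4 and left by step down to C4.
Step in, step out in the same direction — a passing tone.

D4 (beat 2) — neighbor tone; D4 (beat 6) — passing tone; D4 (beat 10) — passing tone.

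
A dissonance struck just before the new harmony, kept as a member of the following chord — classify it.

Anticipation.

Approach: ahead of the chord change (typically by step), so it is dissonant against the current harmony. Departure: none — the same pitch is restated or held and is a chord tone of the new harmony.
Dissonant first, consonant once the harmony catches up: the note simply arrives early — an anticipation. (The reverse timing, consonant first and dissonant after the change, would be a suspension or retardation.)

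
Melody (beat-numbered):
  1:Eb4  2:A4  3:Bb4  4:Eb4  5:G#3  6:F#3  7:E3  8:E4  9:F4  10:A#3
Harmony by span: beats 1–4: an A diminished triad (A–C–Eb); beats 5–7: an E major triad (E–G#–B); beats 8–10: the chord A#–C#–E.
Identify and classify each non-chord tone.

The harmony at that moment is A diminished triad (A, C, Eb); Bb4 is not a chord tone.
It is approached by step up from A4 and left by leap down to Eb4.
Step in, leap out — an escape tone.
The harmony at that moment is E major triad (E, G#, B); F#3 is not a chord tone.
It is approached by step down from G#3 and left by step down to E3.
Step in, step out in the same direction — a passing tone.
The harmony at that moment is A# diminished triad (A#, C#, E); F4 is not a chord tone.
It is approached by step up from E4 and left by leap down to A#3.
Step in, leap out — an escape tone.

Bb4 (beat 3) — escape tone; F#3 (beat 6) — passing tone; F4 (beat 9) — escape tone.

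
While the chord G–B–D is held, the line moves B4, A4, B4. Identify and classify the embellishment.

A4 is a neighbor tone.

The harmony at that moment is G major triad (G, B, D); A4 is not a chord tone.
It is approached by step down from B4 and left by step up to B4.
Step away and step back to the same note — a neighbor tone (lower neighbor).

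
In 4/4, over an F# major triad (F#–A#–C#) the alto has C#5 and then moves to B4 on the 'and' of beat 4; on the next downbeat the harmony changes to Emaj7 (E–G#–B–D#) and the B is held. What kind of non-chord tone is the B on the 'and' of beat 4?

Anticipation.

The harmony at that moment is F# major triad (F#, A#, C#); B4 is not a chord tone.
It is approached by step down from C#5 and then sustained as the same pitch into the next harmony.
Arriving early and becoming a chord tone when the harmony changes — an anticipation.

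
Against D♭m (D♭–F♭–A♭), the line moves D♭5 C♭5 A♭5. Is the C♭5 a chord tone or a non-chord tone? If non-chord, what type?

The harmony at that moment is D♭ minor triad (D♭, F♭, A♭); C♭5 is not a chord tone.
It is approached by step down from D♭5 and left by leap up to A♭5.
Step in, leap out — an escape tone.

Non-chord tone — an escape tone.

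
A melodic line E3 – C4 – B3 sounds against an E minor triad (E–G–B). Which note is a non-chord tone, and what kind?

The harmony at that moment is E minor triad (E, G, B); C4 is not a chord tone.
It is approached by leap up from E3 and left by step down to B3.
Leap in, step out — an appoggiatura.

C4 is an appoggiatura.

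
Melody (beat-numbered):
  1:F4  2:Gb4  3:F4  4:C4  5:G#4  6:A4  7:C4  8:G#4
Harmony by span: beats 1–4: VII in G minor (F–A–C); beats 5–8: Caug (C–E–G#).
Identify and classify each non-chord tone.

The harmony at that moment is F major triad (F, A, C); Gb4 is not a chord tone.
It is approached by step up from F4 and left by step down to F4.
Step away and step back to the same note — a neighbor tone (upper neighbor).
The harmony at that moment is C augmented triad (C, E, G#); A4 is not a chord tone.
It is approached by step up from G#4 and left by leap down to C4.
Step in, leap out — an escape tone.

Gb4 (beat 2) — neighbor tone; A4 (beat 6) — escape tone.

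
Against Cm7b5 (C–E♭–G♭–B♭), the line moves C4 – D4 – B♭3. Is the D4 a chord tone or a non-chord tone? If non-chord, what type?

Non-chord tone — an escape tone.

The harmony at that moment is C half-diminished seventh chord (C, E♭, G♭, B♭); D4 is not a chord tone.
It is approached by step up from C4 and left by leap down to B♭3.
Step in, leap out — an escape tone.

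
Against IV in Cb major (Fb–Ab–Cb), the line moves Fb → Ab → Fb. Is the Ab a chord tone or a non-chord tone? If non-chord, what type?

Chord tone (the third of Fb major triad).

Fb major triad contains Fb, Ab, Cb; Ab is the third, so it is a chord tone.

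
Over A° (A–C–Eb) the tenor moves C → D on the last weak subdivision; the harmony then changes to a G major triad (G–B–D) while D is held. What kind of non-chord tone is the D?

The harmony at that moment is A diminished triad (A, C, Eb); D is not a chord tone.
It is approached by step up from C and then sustained as the same pitch into the next harmony.
Arriving early and becoming a chord tone when the harmony changes — an anticipation.

D is an anticipation.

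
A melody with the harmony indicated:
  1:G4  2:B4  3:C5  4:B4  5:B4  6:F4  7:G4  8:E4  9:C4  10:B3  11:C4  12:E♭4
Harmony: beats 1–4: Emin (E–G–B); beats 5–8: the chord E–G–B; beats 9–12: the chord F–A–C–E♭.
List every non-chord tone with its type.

The harmony at that moment is E minor triad (E, G, B); C5 is not a chord tone.
It is approached by step up from B4 and left by step down to B4.
Step away and step back to the same note — a neighbor tone (upper neighbor).
The harmony at that moment is E minor triad (E, G, B); F4 is not a chord tone.
It is approached by leap down from B4 and left by step up to G4.
Leap in, step out — an appoggiatura.
The harmony at that moment is F dominant seventh chord (F, A, C, E♭); B3 is not a chord tone.
It is approached by step down from C4 and left by step up to C4.
Step away and step back to the same note — a neighbor tone (lower neighbor).

C5 (beat 3) — neighbor tone; F4 (beat 6) — appoggiatura; B3 (beat 10) — neighbor tone.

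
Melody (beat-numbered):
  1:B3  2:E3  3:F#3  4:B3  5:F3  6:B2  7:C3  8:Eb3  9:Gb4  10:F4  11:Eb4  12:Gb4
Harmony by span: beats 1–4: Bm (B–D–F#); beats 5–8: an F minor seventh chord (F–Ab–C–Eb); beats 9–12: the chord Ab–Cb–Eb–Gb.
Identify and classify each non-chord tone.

The harmony at that moment is B minor triad (B, D, F#); E3 is not a chord tone.
It is approached by leap down from B3 and left by step up to F#3.
Leap in, step out — an appoggiatura.
The harmony at that moment is F minor seventh chord (F, Ab, C, Eb); B2 is not a chord tone.
It is approached by leap down from F3 and left by step up to C3.
Leap in, step out — an appoggiatura.
The harmony at that moment is Ab minor seventh chord (Ab, Cb, Eb, Gb); F4 is not a chord tone.
It is approached by step down from Gb4 and left by step down to Eb4.
Step in, step out in the same direction — a passing tone.

E3 (beat 2) — appoggiatura; B2 (beat 6) — appoggiatura; F4 (beat 10) — passing tone.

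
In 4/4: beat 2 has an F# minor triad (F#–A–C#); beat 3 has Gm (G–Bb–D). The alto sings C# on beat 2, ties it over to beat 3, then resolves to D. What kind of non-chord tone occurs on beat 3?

The harmony at that moment is G minor triad (G, Bb, D); C# is not a chord tone.
It is held over (the same pitch as the preceding C#) and left by step up to D.
Held over from the previous chord and resolving up by step — a retardation.

Retardation.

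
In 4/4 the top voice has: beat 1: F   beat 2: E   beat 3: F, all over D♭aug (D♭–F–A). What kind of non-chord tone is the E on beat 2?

The harmony at that moment is D♭ augmented triad (D♭, F, A); E is not a chord tone.
It is approached by step down from F and left by step up to F.
Step away and step back to the same note — a neighbor tone (lower neighbor).

Lower neighbor tone.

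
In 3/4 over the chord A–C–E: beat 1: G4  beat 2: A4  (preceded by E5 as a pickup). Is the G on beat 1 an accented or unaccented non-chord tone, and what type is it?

The harmony at that moment is A minor triad (A, C, E); G4 is not a chord tone.
It is approached by leap down from E5 and left by step up to A4.
Leap in, step out — an appoggiatura.
It falls on the downbeat, so it is accented.

Accented appoggiatura.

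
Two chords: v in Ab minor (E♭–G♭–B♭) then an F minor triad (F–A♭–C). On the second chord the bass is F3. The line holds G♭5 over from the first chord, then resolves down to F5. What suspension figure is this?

At the second chord the bass is F3. The suspended G♭5 lies a ninth above the bass; after resolving down by step to F5, the interval above the bass becomes an octave.
Suspension figures are named by those two intervals: 9–8.

9–8 suspension.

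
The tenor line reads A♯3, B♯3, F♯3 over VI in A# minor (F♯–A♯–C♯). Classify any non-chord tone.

B♯3 is an escape tone.

The harmony at that moment is F♯ major triad (F♯, A♯, C♯); B♯3 is not a chord tone.
It is approached by step up from A♯3 and left by leap down to F♯3.
Step in, leap out — an escape tone.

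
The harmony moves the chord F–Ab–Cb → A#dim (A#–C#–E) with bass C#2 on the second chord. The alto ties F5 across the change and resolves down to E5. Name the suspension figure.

4–3 suspension.

At the second chord the bass is C#2. The suspended F5 lies a fourth above the bass; after resolving down by step to E5, the interval above the bass becomes a third.
Suspension figures are named by those two intervals: 4–3.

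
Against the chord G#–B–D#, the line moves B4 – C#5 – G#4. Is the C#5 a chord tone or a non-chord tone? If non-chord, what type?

The harmony at that moment is G# minor triad (G#, B, D#); C#5 is not a chord tone.
It is approached by step up from B4 and left by leap down to G#4.
Step in, leap out — an escape tone.

Non-chord tone — an escape tone.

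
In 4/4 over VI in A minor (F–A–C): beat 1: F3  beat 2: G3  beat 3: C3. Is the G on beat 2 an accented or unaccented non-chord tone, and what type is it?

The harmony at that moment is F major triad (F, A, C); G3 is not a chord tone.
It is approached by step up from F3 and left by leap down to C3.
Step in, leap out — an escape tone.
It falls on a weak beat, so it is unaccented.

Unaccented escape tone.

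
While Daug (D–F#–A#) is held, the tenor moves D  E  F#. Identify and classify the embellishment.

E is a passing tone.

The harmony at that moment is D augmented triad (D, F#, A#); E is not a chord tone.
It is approached by step up from D and left by step up to F#.
Step in, step out in the same direction — a passing tone.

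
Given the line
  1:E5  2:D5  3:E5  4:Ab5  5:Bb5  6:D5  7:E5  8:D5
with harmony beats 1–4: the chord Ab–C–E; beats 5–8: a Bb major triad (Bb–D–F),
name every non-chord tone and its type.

D5 (beat 2) — neighbor tone; E5 (beat 7) — neighbor tone.

The harmony at that moment is Ab augmented triad (Ab, C, E); D5 is not a chord tone.
It is approached by step down from E5 and left by step up to E5.
Step away and step back to the same note — a neighbor tone (lower neighbor).
The harmony at that moment is Bb major triad (Bb, D, F); E5 is not a chord tone.
It is approached by step up from D5 and left by step down to D5.
Step away and step back to the same note — a neighbor tone (upper neighbor).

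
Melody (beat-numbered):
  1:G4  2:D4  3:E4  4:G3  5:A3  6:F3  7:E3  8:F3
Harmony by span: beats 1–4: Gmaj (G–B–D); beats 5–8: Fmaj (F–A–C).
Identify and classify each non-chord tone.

The harmony at that moment is G major triad (G, B, D); E4 is not a chord tone.
It is approached by step up from D4 and left by leap down to G3.
Step in, leap out — an escape tone.
The harmony at that moment is F major triad (F, A, C); E3 is not a chord tone.
It is approached by step down from F3 and left by step up to F3.
Step away and step back to the same note — a neighbor tone (lower neighbor).

E4 (beat 3) — escape tone; E3 (beat 7) — neighbor tone.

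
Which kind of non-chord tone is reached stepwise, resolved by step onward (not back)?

Passing tone.

Approach: by step. Departure: by step, continuing in the same direction.
Stepwise on both sides with no change of direction means the note fills in the space between two different chord tones — a passing tone. (Had it turned back to its starting note it would be a neighbor tone instead.)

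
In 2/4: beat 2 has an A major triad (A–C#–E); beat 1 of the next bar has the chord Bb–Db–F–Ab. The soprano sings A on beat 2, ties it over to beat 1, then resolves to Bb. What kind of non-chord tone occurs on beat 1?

The harmony at that moment is Bb minor seventh chord (Bb, Db, F, Ab); A is not a chord tone.
It is held over (the same pitch as the preceding A) and left by step up to Bb.
Held over from the previous chord and resolving up by step — a retardation.

Retardation.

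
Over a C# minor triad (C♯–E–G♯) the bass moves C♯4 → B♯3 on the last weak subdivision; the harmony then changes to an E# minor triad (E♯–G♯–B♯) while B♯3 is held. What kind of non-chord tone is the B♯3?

B♯3 is an anticipation.

The harmony at that moment is C♯ minor triad (C♯, E, G♯); B♯3 is not a chord tone.
It is approached by step down from C♯4 and then sustained as the same pitch into the next harmony.
Arriving early and becoming a chord tone when the harmony changes — an anticipation.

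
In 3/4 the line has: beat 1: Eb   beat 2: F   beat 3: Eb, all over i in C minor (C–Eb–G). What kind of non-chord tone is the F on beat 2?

The harmony at that moment is C minor triad (C, Eb, G); F is not a chord tone.
It is approached by step up from Eb and left by step down to Eb.
Step away and step back to the same note — a neighbor tone (upper neighbor).

Upper neighbor tone.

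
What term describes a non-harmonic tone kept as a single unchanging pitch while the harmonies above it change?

Pedal tone.

Approach: none. Departure: none — a single pitch is sustained while the chords change around it, passing through harmonies that do not contain it.
No melodic motion at all; the dissonance is created entirely by the moving harmonies against the stationary note — a pedal tone (pedal point).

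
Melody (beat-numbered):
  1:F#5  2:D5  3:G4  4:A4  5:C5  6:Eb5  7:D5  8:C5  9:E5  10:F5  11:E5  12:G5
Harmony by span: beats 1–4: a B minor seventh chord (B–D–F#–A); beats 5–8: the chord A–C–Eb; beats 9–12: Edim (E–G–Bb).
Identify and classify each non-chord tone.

The harmony at that moment is B minor seventh chord (B, D, F#, A); G4 is not a chord tone.
It is approached by leap down from D5 and left by step up to A4.
Leap in, step out — an appoggiatura.
The harmony at that moment is A diminished triad (A, C, Eb); D5 is not a chord tone.
It is approached by step down from Eb5 and left by step down to C5.
Step in, step out in the same direction — a passing tone.
The harmony at that moment is E diminished triad (E, G, Bb); F5 is not a chord tone.
It is approached by step up from E5 and left by step down to E5.
Step away and step back to the same note — a neighbor tone (upper neighbor).

G4 (beat 3) — appoggiatura; D5 (beat 7) — passing tone; F5 (beat 10) — neighbor tone.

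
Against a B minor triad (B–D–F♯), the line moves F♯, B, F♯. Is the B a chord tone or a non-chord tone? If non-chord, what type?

B minor triad contains B, D, F♯; B is the root, so it is a chord tone.

Chord tone (the root of B minor triad).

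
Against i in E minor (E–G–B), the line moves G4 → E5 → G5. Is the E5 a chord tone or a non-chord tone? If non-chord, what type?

E minor triad contains E, G, B; E is the root, so it is a chord tone.

Chord tone (the root of E minor triad).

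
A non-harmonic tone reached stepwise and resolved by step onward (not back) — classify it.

Approach: by step. Departure: by step, continuing in the same direction.
Stepwise on both sides with no change of direction means the note fills in the space between two different chord tones — a passing tone. (Had it turned back to its starting note it would be a neighbor tone instead.)

Passing tone.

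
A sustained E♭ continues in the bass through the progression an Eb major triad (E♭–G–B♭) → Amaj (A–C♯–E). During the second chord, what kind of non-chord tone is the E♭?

Pedal tone (pedal point).

The harmony at that moment is A major triad (A, C♯, E); E♭ is not a chord tone.
It is held over (the same pitch as the preceding E♭) and then sustained as the same pitch into the next harmony.
Sustained through a change of harmony — a pedal tone.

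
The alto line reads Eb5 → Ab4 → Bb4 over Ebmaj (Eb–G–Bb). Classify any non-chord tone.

The harmony at that moment is Eb major triad (Eb, G, Bb); Ab4 is not a chord tone.
It is approached by leap down from Eb5 and left by step up to Bb4.
Leap in, step out — an appoggiatura.

Ab4 is an appoggiatura.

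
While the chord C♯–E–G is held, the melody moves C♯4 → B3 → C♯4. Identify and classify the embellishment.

B3 is a neighbor tone.

The harmony at that moment is C♯ diminished triad (C♯, E, G); B3 is not a chord tone.
It is approached by step down from C♯4 and left by step up to C♯4.
Step away and step back to the same note — a neighbor tone (lower neighbor).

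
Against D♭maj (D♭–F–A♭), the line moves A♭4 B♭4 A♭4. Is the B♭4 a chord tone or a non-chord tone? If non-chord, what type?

The harmony at that moment is D♭ major triad (D♭, F, A♭); B♭4 is not a chord tone.
It is approached by step up from A♭4 and left by step down to A♭4.
Step away and step back to the same note — a neighbor tone (upper neighbor).

Non-chord tone — a neighbor tone.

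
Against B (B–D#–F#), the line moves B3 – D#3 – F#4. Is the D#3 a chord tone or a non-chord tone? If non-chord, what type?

B major triad contains B, D#, F#; D# is the third, so it is a chord tone.

Chord tone (the third of B major triad).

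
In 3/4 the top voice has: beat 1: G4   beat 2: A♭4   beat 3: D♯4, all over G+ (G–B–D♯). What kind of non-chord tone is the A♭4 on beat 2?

Escape tone.

The harmony at that moment is G augmented triad (G, B, D♯); A♭4 is not a chord tone.
It is approached by step up from G4 and left by leap down to D♯4.
Step in, leap out, on a weak beat — an escape tone.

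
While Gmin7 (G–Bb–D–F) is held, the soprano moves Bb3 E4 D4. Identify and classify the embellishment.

The harmony at that moment is G minor seventh chord (G, Bb, D, F); E4 is not a chord tone.
It is approached by leap up from Bb3 and left by step down to D4.
Leap in, step out — an appoggiatura.

E4 is an appoggiatura.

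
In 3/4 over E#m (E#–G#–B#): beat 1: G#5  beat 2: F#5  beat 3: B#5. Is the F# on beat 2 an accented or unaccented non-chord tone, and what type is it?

Unaccented escape tone.

The harmony at that moment is E# minor triad (E#, G#, B#); F#5 is not a chord tone.
It is approached by step down from G#5 and left by leap up to B#5.
Step in, leap out — an escape tone.
It falls on a weak beat, so it is unaccented.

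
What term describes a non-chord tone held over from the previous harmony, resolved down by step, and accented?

Suspension.

Approach: by preparation — the pitch is first a chord tone, then held (tied or repeated) while the harmony changes under it. Departure: down by step. Metric position: strong.
A prepared dissonance that resolves downward by step — a suspension. (The same figure resolving upward would be a retardation.)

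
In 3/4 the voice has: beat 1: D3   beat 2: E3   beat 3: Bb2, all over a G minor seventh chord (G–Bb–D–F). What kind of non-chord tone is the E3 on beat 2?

The harmony at that moment is G minor seventh chord (G, Bb, D, F); E3 is not a chord tone.
It is approached by step up from D3 and left by leap down to Bb2.
Step in, leap out, on a weak beat — an escape tone.

Escape tone.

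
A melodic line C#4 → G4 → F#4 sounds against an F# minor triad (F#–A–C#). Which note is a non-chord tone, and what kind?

G4 is an appoggiatura.

The harmony at that moment is F# minor triad (F#, A, C#); G4 is not a chord tone.
It is approached by leap up from C#4 and left by step down to F#4.
Leap in, step out — an appoggiatura.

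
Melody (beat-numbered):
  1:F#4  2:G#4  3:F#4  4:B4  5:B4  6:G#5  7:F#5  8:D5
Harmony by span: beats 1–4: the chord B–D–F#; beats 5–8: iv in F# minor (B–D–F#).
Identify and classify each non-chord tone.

G#4 (beat 2) — neighbor tone; G#5 (beat 6) — appoggiatura.

The harmony at that moment is B minor triad (B, D, F#); G#4 is not a chord tone.
It is approached by step up from F#4 and left by step down to F#4.
Step away and step back to the same note — a neighbor tone (upper neighbor).
The harmony at that moment is B minor triad (B, D, F#); G#5 is not a chord tone.
It is approached by leap up from B4 and left by step down to F#5.
Leap in, step out — an appoggiatura.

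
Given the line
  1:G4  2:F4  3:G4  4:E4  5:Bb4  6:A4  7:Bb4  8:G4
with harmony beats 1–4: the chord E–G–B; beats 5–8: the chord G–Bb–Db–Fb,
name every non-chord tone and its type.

F4 (beat 2) — neighbor tone; A4 (beat 6) — neighbor tone.

The harmony at that moment is E minor triad (E, G, B); F4 is not a chord tone.
It is approached by step down from G4 and left by step up to G4.
Step away and step back to the same note — a neighbor tone (lower neighbor).
The harmony at that moment is G diminished seventh chord (G, Bb, Db, Fb); A4 is not a chord tone.
It is approached by step down from Bb4 and left by step up to Bb4.
Step away and step back to the same note — a neighbor tone (lower neighbor).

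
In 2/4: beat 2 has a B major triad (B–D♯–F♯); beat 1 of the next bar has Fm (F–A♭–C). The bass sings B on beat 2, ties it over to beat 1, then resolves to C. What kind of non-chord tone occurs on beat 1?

The harmony at that moment is F minor triad (F, A♭, C); B is not a chord tone.
It is held over (the same pitch as the preceding B) and left by step up to C.
Held over from the previous chord and resolving up by step — a retardation.

Retardation.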